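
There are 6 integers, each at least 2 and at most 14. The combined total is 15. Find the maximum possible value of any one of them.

5

Maximizing one value means minimizing the remaining 5.
The other 5 contribute at least 5 × 2 = 10, leaving at most 15 − 10 = 5.
Since 5 ≤ 14, this is achievable: one at 5 and 5 at 2.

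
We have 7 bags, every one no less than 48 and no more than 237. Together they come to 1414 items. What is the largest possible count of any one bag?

To make one bag as large as possible, make the other 6 as small as possible.
The other 6 contribute at least 6 × 48 = 288, leaving at most 1414 − 288 = 1126.
But each bag is capped at 237, so the maximum is 237.
Achievable: one at 237 and the other 6 totalling 1177, which fits since 6 × 48 ≤ 1177 ≤ 6 × 237.

237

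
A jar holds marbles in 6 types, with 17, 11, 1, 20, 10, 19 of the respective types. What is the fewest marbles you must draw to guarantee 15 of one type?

In the worst case you take as many as possible of each type without reaching 15: 14 + 11 + 1 + 14 + 10 + 14 = 64.
The next one must give 15 of some type, so 64 + 1 = 65.

65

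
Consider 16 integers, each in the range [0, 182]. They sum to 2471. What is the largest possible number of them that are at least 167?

With k values at 167 or above and the rest at least 0, the sum is at least 0 + 167k.
Since the sum is 2471, we need 167k ≤ 2471, i.e. k ≤ 14.
k = 14 is achieved by 14 values at 167 and 2 at 0, total 2338; add 133 to one value (staying below 167) to reach 2471.

14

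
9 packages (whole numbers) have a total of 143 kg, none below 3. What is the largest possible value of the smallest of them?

15

If every one of the 9 were at least 16, the total would be at least 9 × 16 = 144 > 143.
Taking 1 copy of 15 and 8 copies of 16 gives exactly 143, so 15 is attained.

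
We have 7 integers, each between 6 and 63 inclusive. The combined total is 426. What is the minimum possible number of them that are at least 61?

2

If only k of them are at least 61, the other 7 − k are at most 60, so the total is at most k·63 + (7 − k)·60.
This must reach 426, so k·63 + (7 − k)·60 ≥ 426, giving k ≥ 2.
Exactly 2 works: 2 values at 63 and 5 at 60 total 426.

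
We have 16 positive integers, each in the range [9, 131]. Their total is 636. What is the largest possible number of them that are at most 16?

Each value at 16 or below falls at least 131 − 16 = 115 short of the ceiling 131.
The ceiling total is 16 × 131 = 2096, and we need 636, so at most ⌊(2096 − 636)/115⌋ = 12 can be that low.
k = 12 is achieved by 12 values at 16 and 4 at 131, total 716; lower one of the 131's by 80 (still > 16) to reach 636.

12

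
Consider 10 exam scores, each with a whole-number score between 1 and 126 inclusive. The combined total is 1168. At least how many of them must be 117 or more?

1

If only k of them are at least 117, the other 10 − k are at most 116, so the total is at most k·126 + (10 − k)·116.
This must reach 1168, so k·126 + (10 − k)·116 ≥ 1168, giving k ≥ 1.
Exactly 1 works: 1 value at 126 and 9 at 116 total 1170; lower one of the high values by 2 (still ≥ 117) to hit 1168.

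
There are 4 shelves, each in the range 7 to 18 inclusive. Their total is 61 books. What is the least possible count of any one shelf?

7

Minimizing one value means maximizing the remaining 3.
The other 3 contribute at most 3 × 18 = 54, leaving at least 61 − 54 = 7.
Since 7 ≥ 7, this is achievable: one at 7 and 3 at 18.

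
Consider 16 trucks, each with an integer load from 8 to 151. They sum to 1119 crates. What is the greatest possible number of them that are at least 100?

With k values at 100 or above and the rest at least 8, the sum is at least 128 + 92k.
Since the sum is 1119, we need 92k ≤ 991, i.e. k ≤ 10.
k = 10 is achieved by 10 values at 100 and 6 at 8, total 1048; add 71 to one value (staying below 100) to reach 1119.

10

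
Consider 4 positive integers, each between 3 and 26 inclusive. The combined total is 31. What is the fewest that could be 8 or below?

Each value above 8 is at least 9, contributing at least 9 − 3 = 6 above the floor 3.
The sum exceeds the floor total 12 by 19, so at most ⌊19/6⌋ = 3 exceed 8, and at least 1 are ≤ 8.
Exactly 1 works: 1 value at 3 and 3 at 9 total 30; raise one of the low values by 1 (still ≤ 8) to hit 31.

1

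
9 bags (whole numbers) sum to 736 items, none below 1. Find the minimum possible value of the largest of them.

82

The average is 736/9 > 81, so not all 9 can be 81 or less; the largest is ≥ 82.
Equality holds with 7 values of 82 and 2 values of 81.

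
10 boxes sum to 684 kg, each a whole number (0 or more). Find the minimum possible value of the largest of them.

69

If every one of the 10 were at most 68, the total would be at most 10 × 68 = 680 < 684.
Achievable: 4 of them at 69 and 6 at 68 total 684.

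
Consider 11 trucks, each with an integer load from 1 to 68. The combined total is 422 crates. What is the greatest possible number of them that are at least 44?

9

If k of the values are ≥ 44, the total is ≥ 44k + 1(11 − k).
Setting 44k + 1(11 − k) ≤ 422 gives 43k ≤ 411, so k ≤ 9.
k = 9 is achieved by 9 values at 44 and 2 at 1, total 398; add 24 to one value (staying below 44) to reach 422.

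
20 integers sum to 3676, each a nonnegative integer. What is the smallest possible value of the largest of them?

184

If every one of the 20 were at most 183, the total would be at most 20 × 183 = 3660 < 3676.
Equality holds with 16 values of 184 and 4 values of 183.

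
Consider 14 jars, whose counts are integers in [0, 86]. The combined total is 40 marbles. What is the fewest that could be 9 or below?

10

Each value above 9 is at least 10, contributing at least 10 − 0 = 10 above the floor 0.
The sum exceeds the floor total 0 by 40, so at most ⌊40/10⌋ = 4 exceed 9, and at least 10 are ≤ 9.
Exactly 10 works: 10 values at 0 and 4 at 10 total 40.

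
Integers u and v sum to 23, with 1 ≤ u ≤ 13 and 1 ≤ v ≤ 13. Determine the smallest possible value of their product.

130

For a fixed sum, uv is smallest when u and v are as far apart as possible.
At the endpoint u = 10, v = 23 − 10 = 13, so uv = 10 × 13 = 130.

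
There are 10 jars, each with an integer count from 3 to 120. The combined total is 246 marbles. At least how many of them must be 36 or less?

Let j be the number exceeding 36. Then the total is ≥ 37·j + 3·(10 − j) = 30 + 34j.
So 34j ≤ 216 and j ≤ 6; hence at least 10 − 6 = 4 are ≤ 36.
Exactly 4 works: 4 values at 3 and 6 at 37 total 234; raise one of the low values by 12 (still ≤ 36) to hit 246.

4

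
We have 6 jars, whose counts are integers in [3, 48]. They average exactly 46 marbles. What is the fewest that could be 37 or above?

The total is 6 × 46 = 276.
Suppose at most 6 − j of them reach 37; then j values are ≤ 36 and the rest ≤ 48.
The total is then ≤ 36·j + 48·(6 − j) = 288 − 12j. For this to be ≥ 276 we need j ≤ 1, so at least 6 − 1 = 5 must reach 37.
Exactly 5 works: 5 values at 48 and 1 at 36 total 276.

5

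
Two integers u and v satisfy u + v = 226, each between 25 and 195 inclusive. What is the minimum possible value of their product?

6045

For a fixed sum, uv is smallest when u and v are as far apart as possible.
At the endpoint u = 31, v = 226 − 31 = 195, so uv = 31 × 195 = 6045.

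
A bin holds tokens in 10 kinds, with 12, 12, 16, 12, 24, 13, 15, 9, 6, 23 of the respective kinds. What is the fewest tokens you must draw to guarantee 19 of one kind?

In the worst case you take as many as possible of each kind without reaching 19: 12 + 12 + 16 + 12 + 18 + 13 + 15 + 9 + 6 + 18 = 131.
The next one must give 19 of some kind, so 131 + 1 = 132.

132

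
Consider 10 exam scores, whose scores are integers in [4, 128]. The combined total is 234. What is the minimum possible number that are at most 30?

Each value above 30 is at least 31, contributing at least 31 − 4 = 27 above the floor 4.
The sum exceeds the floor total 40 by 194, so at most ⌊194/27⌋ = 7 exceed 30, and at least 3 are ≤ 30.
Exactly 3 works: 3 values at 4 and 7 at 31 total 229; raise one of the low values by 5 (still ≤ 30) to hit 234.

3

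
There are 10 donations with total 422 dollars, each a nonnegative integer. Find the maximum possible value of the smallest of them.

42

The 10 values sum to 422, so their minimum is at most ⌊422/10⌋ = 42.
Achievable: 8 of them at 42 and 2 at 43 total 422.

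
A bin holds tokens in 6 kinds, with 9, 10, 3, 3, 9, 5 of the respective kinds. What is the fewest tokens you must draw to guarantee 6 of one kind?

In the worst case you take as many as possible of each kind without reaching 6: 5 + 5 + 3 + 3 + 5 + 5 = 26.
The next one must give 6 of some kind, so 26 + 1 = 27.

27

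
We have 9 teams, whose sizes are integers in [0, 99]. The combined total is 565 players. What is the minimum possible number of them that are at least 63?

1

Suppose at most 9 − j of them reach 63; then j values are ≤ 62 and the rest ≤ 99.
The total is then ≤ 62·j + 99·(9 − j) = 891 − 37j. For this to be ≥ 565 we need j ≤ 8, so at least 9 − 8 = 1 must reach 63.
Exactly 1 works: 1 value at 99 and 8 at 62 total 595; lower one of the high values by 30 (still ≥ 63) to hit 565.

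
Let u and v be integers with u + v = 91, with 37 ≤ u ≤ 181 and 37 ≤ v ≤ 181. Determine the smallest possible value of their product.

1998

Since u + v is fixed, pushing one of them to its bound minimizes the product.
The extreme feasible split is u = 37, v = 54, giving uv = 1998.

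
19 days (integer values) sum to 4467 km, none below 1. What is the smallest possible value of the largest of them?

236

If every one of the 19 were at most 235, the total would be at most 19 × 235 = 4465 < 4467.
Achievable: 2 of them at 236 and 17 at 235 total 4467.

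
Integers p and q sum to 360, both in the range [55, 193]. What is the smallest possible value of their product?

pq = p(360 − p) is concave in p, so over [167, 193] it is minimized at an endpoint.
At the endpoint p = 167, q = 360 − 167 = 193, so pq = 167 × 193 = 32231.

32231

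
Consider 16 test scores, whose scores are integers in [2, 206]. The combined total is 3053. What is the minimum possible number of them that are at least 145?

Suppose at most 16 − j of them reach 145; then j values are ≤ 144 and the rest ≤ 206.
The total is then ≤ 144·j + 206·(16 − j) = 3296 − 62j. For this to be ≥ 3053 we need j ≤ 3, so at least 16 − 3 = 13 must reach 145.
Exactly 13 works: 13 values at 206 and 3 at 144 total 3110; lower one of the high values by 57 (still ≥ 145) to hit 3053.

13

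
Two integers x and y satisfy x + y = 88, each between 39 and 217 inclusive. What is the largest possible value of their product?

With x + y fixed, xy peaks when the two are closest together.
Taking x = 44 and y = 44 (both in [39, 217]) gives xy = 1936.

1936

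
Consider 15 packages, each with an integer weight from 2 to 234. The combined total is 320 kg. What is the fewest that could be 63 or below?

Each value above 63 is at least 64, contributing at least 64 − 2 = 62 above the floor 2.
The sum exceeds the floor total 30 by 290, so at most ⌊290/62⌋ = 4 exceed 63, and at least 11 are ≤ 63.
Exactly 11 works: 11 values at 2 and 4 at 64 total 278; raise one of the low values by 42 (still ≤ 63) to hit 320.

11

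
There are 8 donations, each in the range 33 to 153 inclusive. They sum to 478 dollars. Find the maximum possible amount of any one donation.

153

Maximizing one value means minimizing the remaining 7.
The other 7 contribute at least 7 × 33 = 231, leaving at most 478 − 231 = 247.
But each donation is capped at 153, so the maximum is 153.
Achievable: one at 153 and the other 7 totalling 325, which fits since 7 × 33 ≤ 325 ≤ 7 × 153.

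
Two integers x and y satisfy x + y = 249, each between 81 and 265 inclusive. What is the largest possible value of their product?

With x + y fixed, xy peaks when the two are closest together.
Taking x = 124 and y = 125 (both in [81, 265]) gives xy = 15500.

15500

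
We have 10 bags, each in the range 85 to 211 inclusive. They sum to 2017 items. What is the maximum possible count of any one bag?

To make one bag as large as possible, make the other 9 as small as possible.
The other 9 contribute at least 9 × 85 = 765, leaving at most 2017 − 765 = 1252.
But each bag is capped at 211, so the maximum is 211.
Achievable: one at 211 and the other 9 totalling 1806, which fits since 9 × 85 ≤ 1806 ≤ 9 × 211.

211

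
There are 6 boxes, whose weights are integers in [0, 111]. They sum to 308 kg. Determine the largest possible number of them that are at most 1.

Each value at 1 or below falls at least 111 − 1 = 110 short of the ceiling 111.
The ceiling total is 6 × 111 = 666, and we need 308, so at most ⌊(666 − 308)/110⌋ = 3 can be that low.
k = 3 is achieved by 3 values at 1 and 3 at 111, total 336; lower one of the 111's by 28 (still > 1) to reach 308.

3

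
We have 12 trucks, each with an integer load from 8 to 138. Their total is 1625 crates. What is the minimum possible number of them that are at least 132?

Suppose at most 12 − j of them reach 132; then j values are ≤ 131 and the rest ≤ 138.
The total is then ≤ 131·j + 138·(12 − j) = 1656 − 7j. For this to be ≥ 1625 we need j ≤ 4, so at least 12 − 4 = 8 must reach 132.
Exactly 8 works: 8 values at 138 and 4 at 131 total 1628; lower one of the high values by 3 (still ≥ 132) to hit 1625.

8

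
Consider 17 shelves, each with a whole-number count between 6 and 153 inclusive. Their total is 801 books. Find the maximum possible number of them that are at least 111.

6

Suppose k of them are at least 111. Those contribute at least 111 each and the other 17 − k at least 6 each.
So the total is at least 111k + 6(17 − k) = 102 + 105k. This must be ≤ 801, giving k ≤ 6.
k = 6 is achieved by 6 values at 111 and 11 at 6, total 732; add 69 to one value (staying below 111) to reach 801.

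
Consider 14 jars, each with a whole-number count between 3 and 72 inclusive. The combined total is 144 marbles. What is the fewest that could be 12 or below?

Each value above 12 is at least 13, contributing at least 13 − 3 = 10 above the floor 3.
The sum exceeds the floor total 42 by 102, so at most ⌊102/10⌋ = 10 exceed 12, and at least 4 are ≤ 12.
Exactly 4 works: 4 values at 3 and 10 at 13 total 142; raise one of the low values by 2 (still ≤ 12) to hit 144.

4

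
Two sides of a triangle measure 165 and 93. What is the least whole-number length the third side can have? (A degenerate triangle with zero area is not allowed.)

73

The third side must exceed |165 − 93| = 72.
The smallest integer above 72 is 73.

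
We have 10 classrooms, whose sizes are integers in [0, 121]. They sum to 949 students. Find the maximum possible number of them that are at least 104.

Suppose k of them are at least 104. Those contribute at least 104 each and the other 10 − k at least 0 each.
So the total is at least 104k + 0(10 − k) = 0 + 104k. This must be ≤ 949, giving k ≤ 9.
k = 9 is achieved by 9 values at 104 and 1 at 0, total 936; add 13 to one value (staying below 104) to reach 949.

9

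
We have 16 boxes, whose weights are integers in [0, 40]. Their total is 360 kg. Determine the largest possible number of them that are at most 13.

10

Suppose k of them are at most 13. Those contribute at most 13 each and the rest at most 40 each.
So the total is at most 13k + 40(16 − k) = 640 − 27k. This must still be ≥ 360, so k ≤ 10.
k = 10 is achieved by 10 values at 13 and 6 at 40, total 370; lower one of the 40's by 10 (still > 13) to reach 360.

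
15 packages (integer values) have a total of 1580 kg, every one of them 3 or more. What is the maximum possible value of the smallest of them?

The average is 1580/15 < 106, so some value is ≤ 105.
Achievable: 10 of them at 105 and 5 at 106 total 1580.

105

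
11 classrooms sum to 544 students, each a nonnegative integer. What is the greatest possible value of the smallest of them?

49

The average is 544/11 < 50, so some value is ≤ 49.
Achievable: 6 of them at 49 and 5 at 50 total 544.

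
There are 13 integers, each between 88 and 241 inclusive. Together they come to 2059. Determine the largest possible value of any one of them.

241

To make one integer as large as possible, make the other 12 as small as possible.
The other 12 contribute at least 12 × 88 = 1056, leaving at most 2059 − 1056 = 1003.
But each integer is capped at 241, so the maximum is 241.
Achievable: one at 241 and the other 12 totalling 1818, which fits since 12 × 88 ≤ 1818 ≤ 12 × 241.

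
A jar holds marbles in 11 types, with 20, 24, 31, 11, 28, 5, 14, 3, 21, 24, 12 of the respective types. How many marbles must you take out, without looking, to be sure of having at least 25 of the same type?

In the worst case you take as many as possible of each type without reaching 25: 20 + 24 + 24 + 11 + 24 + 5 + 14 + 3 + 21 + 24 + 12 = 182.
The next one must give 25 of some type, so 182 + 1 = 183.

183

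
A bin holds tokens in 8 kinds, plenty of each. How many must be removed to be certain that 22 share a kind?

169

In the worst case you draw 21 of each of the 8 kinds: 8 × 21 = 168.
One more forces 22 of some kind, so 168 + 1 = 169.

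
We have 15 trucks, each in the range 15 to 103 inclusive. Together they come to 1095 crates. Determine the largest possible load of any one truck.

103

To make one truck as large as possible, make the other 14 as small as possible.
The other 14 contribute at least 14 × 15 = 210, leaving at most 1095 − 210 = 885.
But each truck is capped at 103, so the maximum is 103.
Achievable: one at 103 and the other 14 totalling 992, which fits since 14 × 15 ≤ 992 ≤ 14 × 103.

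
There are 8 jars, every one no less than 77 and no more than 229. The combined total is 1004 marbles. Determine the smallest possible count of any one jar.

Minimizing one value means maximizing the remaining 7.
The other 7 can take up 7 × 229 = 1603 ≥ 1004 − 77, so one jar can sit at its floor of 77.
Achievable: one at 77 and the other 7 totalling 927, which fits since 7 × 77 ≤ 927 ≤ 7 × 229.

77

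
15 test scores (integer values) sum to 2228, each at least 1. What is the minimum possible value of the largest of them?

The 15 values sum to 2228, so their maximum is at least ⌈2228/15⌉ = 149.
Taking 7 copies of 148 and 8 copies of 149 gives exactly 2228, so 149 is attained.

149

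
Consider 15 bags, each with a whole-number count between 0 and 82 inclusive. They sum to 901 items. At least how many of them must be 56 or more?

3

Each value short of 56 is at most 55, costing at least 82 − 55 = 27 against the maximum total of 1230.
We can afford to lose at most 1230 − 901 = 329, so at most ⌊329/27⌋ = 12 fall short, and at least 3 are ≥ 56.
Exactly 3 works: 3 values at 82 and 12 at 55 total 906; lower one of the high values by 5 (still ≥ 56) to hit 901.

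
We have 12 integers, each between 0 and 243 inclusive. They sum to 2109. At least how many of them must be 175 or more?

If only k of them are at least 175, the other 12 − k are at most 174, so the total is at most k·243 + (12 − k)·174.
This must reach 2109, so k·243 + (12 − k)·174 ≥ 2109, giving k ≥ 1.
Exactly 1 works: 1 value at 243 and 11 at 174 total 2157; lower one of the high values by 48 (still ≥ 175) to hit 2109.

1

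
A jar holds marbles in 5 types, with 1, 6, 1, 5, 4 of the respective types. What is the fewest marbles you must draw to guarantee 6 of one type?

17

In the worst case you take as many as possible of each type without reaching 6: 1 + 5 + 1 + 5 + 4 = 16.
The next one must give 6 of some type, so 16 + 1 = 17.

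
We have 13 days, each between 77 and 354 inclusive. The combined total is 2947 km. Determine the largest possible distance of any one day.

To make one day as large as possible, make the other 12 as small as possible.
The other 12 contribute at least 12 × 77 = 924, leaving at most 2947 − 924 = 2023.
But each day is capped at 354, so the maximum is 354.
Achievable: one at 354 and the other 12 totalling 2593, which fits since 12 × 77 ≤ 2593 ≤ 12 × 354.

354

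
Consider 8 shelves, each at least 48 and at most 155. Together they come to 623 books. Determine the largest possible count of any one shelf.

155

Maximizing one value means minimizing the remaining 7.
The other 7 contribute at least 7 × 48 = 336, leaving at most 623 − 336 = 287.
But each shelf is capped at 155, so the maximum is 155.
Achievable: one at 155 and the other 7 totalling 468, which fits since 7 × 48 ≤ 468 ≤ 7 × 155.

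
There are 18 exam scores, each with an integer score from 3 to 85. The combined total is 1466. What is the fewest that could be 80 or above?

8

Suppose at most 18 − j of them reach 80; then j values are ≤ 79 and the rest ≤ 85.
The total is then ≤ 79·j + 85·(18 − j) = 1530 − 6j. For this to be ≥ 1466 we need j ≤ 10, so at least 18 − 10 = 8 must reach 80.
Exactly 8 works: 8 values at 85 and 10 at 79 total 1470; lower one of the high values by 4 (still ≥ 80) to hit 1466.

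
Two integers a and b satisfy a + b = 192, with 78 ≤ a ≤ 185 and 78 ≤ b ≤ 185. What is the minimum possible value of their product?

ab = a(192 − a) is concave in a, so over [78, 114] it is minimized at an endpoint.
At the endpoint a = 78, b = 192 − 78 = 114, so ab = 78 × 114 = 8892.

8892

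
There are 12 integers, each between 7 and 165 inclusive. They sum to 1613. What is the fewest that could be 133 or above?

1

Each value short of 133 is at most 132, costing at least 165 − 132 = 33 against the maximum total of 1980.
We can afford to lose at most 1980 − 1613 = 367, so at most ⌊367/33⌋ = 11 fall short, and at least 1 are ≥ 133.
Exactly 1 works: 1 value at 165 and 11 at 132 total 1617; lower one of the high values by 4 (still ≥ 133) to hit 1613.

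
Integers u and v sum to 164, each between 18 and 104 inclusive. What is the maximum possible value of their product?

For a fixed sum, the product uv is largest when u and v are as close as possible.
Taking u = 82 and v = 82 (both in [18, 104]) gives uv = 6724.

6724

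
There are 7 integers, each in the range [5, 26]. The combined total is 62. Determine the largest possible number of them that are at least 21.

If k of the values are ≥ 21, the total is ≥ 21k + 5(7 − k).
Setting 21k + 5(7 − k) ≤ 62 gives 16k ≤ 27, so k ≤ 1.
k = 1 is achieved by 1 value at 21 and 6 at 5, total 51; add 11 to one value (staying below 21) to reach 62.

1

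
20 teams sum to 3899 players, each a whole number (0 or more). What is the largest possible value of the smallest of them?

The average is 3899/20 < 195, so some value is ≤ 194.
Taking 1 copy of 194 and 19 copies of 195 gives exactly 3899, so 194 is attained.

194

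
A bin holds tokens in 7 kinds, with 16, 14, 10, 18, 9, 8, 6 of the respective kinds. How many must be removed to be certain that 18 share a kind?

In the worst case you take as many as possible of each kind without reaching 18: 16 + 14 + 10 + 17 + 9 + 8 + 6 = 80.
The next one must give 18 of some kind, so 80 + 1 = 81.

81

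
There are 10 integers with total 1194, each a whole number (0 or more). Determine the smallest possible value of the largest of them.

120

Some value must be at least ⌈1194/10⌉ = 120, since 10 × 119 = 1190 < 1194.
Taking 6 copies of 119 and 4 copies of 120 gives exactly 1194, so 120 is attained.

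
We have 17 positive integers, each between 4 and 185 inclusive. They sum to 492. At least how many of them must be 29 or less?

1

Let j be the number exceeding 29. Then the total is ≥ 30·j + 4·(17 − j) = 68 + 26j.
So 26j ≤ 424 and j ≤ 16; hence at least 17 − 16 = 1 are ≤ 29.
Exactly 1 works: 1 value at 4 and 16 at 30 total 484; raise one of the low values by 8 (still ≤ 29) to hit 492.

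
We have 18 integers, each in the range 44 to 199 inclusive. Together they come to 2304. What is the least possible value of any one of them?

To make one integer as small as possible, make the other 17 as large as possible.
The other 17 can take up 17 × 199 = 3383 ≥ 2304 − 44, so one integer can sit at its floor of 44.
Achievable: one at 44 and the other 17 totalling 2260, which fits since 17 × 44 ≤ 2260 ≤ 17 × 199.

44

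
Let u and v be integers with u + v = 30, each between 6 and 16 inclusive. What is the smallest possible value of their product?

uv = u(30 − u) is concave in u, so over [14, 16] it is minimized at an endpoint.
The extreme feasible split is u = 14, v = 16, giving uv = 224.

224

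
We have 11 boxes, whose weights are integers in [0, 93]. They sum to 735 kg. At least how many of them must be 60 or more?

3

If only k of them are at least 60, the other 11 − k are at most 59, so the total is at most k·93 + (11 − k)·59.
This must reach 735, so k·93 + (11 − k)·59 ≥ 735, giving k ≥ 3.
Exactly 3 works: 3 values at 93 and 8 at 59 total 751; lower one of the high values by 16 (still ≥ 60) to hit 735.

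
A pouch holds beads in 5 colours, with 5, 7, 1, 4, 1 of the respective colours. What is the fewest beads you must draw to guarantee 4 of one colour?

In the worst case you take as many as possible of each colour without reaching 4: 3 + 3 + 1 + 3 + 1 = 11.
The next one must give 4 of some colour, so 11 + 1 = 12.

12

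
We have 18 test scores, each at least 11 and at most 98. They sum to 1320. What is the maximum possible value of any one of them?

98

Maximizing one value means minimizing the remaining 17.
The other 17 contribute at least 17 × 11 = 187, leaving at most 1320 − 187 = 1133.
But each score is capped at 98, so the maximum is 98.
Achievable: one at 98 and the other 17 totalling 1222, which fits since 17 × 11 ≤ 1222 ≤ 17 × 98.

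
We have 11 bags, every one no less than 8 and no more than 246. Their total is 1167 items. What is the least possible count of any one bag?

8

Minimizing one value means maximizing the remaining 10.
The other 10 can take up 10 × 246 = 2460 ≥ 1167 − 8, so one bag can sit at its floor of 8.
Achievable: one at 8 and the other 10 totalling 1159, which fits since 10 × 8 ≤ 1159 ≤ 10 × 246.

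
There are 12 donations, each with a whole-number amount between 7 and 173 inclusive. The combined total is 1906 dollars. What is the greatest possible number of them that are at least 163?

With k values at 163 or above and the rest at least 7, the sum is at least 84 + 156k.
Since the sum is 1906, we need 156k ≤ 1822, i.e. k ≤ 11.
k = 11 is achieved by 11 values at 163 and 1 at 7, total 1800; add 106 to one value (staying below 163) to reach 1906.

11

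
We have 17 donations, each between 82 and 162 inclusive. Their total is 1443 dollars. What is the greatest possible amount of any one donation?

131

Maximizing one value means minimizing the remaining 16.
The other 16 contribute at least 16 × 82 = 1312, leaving at most 1443 − 1312 = 131.
Since 131 ≤ 162, this is achievable: one at 131 and 16 at 82.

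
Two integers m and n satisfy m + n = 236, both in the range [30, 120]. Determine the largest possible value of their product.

13924

For a fixed sum, the product mn is largest when m and n are as close as possible.
Taking m = 118 and n = 118 (both in [30, 120]) gives mn = 13924.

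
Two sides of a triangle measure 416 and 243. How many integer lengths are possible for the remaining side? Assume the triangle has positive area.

485

The triangle inequality gives |416 − 243| < c < 416 + 243, i.e. 173 < c < 659.
So c can be any integer from 174 to 658: 485 values.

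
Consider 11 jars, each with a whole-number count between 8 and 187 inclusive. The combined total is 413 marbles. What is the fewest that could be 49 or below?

4

If only k of them are at most 49, the other 11 − k are at least 50, so the total is at least (11 − k)·50 + k·8.
This is ≤ 413, so (11 − k)·50 + 8k ≤ 413, which gives k ≥ 4.
Exactly 4 works: 4 values at 8 and 7 at 50 total 382; raise one of the low values by 31 (still ≤ 49) to hit 413.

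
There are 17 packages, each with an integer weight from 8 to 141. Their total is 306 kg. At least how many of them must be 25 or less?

Each value above 25 is at least 26, contributing at least 26 − 8 = 18 above the floor 8.
The sum exceeds the floor total 136 by 170, so at most ⌊170/18⌋ = 9 exceed 25, and at least 8 are ≤ 25.
Exactly 8 works: 8 values at 8 and 9 at 26 total 298; raise one of the low values by 8 (still ≤ 25) to hit 306.

8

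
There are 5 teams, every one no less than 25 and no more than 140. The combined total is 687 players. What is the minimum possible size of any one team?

Minimizing one value means maximizing the remaining 4.
The other 4 contribute at most 4 × 140 = 560, leaving at least 687 − 560 = 127.
Since 127 ≥ 25, this is achievable: one at 127 and 4 at 140.

127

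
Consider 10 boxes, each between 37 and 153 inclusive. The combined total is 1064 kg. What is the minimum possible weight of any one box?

To make one box as small as possible, make the other 9 as large as possible.
The other 9 can take up 9 × 153 = 1377 ≥ 1064 − 37, so one box can sit at its floor of 37.
Achievable: one at 37 and the other 9 totalling 1027, which fits since 9 × 37 ≤ 1027 ≤ 9 × 153.

37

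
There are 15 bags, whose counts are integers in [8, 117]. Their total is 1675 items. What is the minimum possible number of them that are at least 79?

13

If only k of them are at least 79, the other 15 − k are at most 78, so the total is at most k·117 + (15 − k)·78.
This must reach 1675, so k·117 + (15 − k)·78 ≥ 1675, giving k ≥ 13.
Exactly 13 works: 13 values at 117 and 2 at 78 total 1677; lower one of the high values by 2 (still ≥ 79) to hit 1675.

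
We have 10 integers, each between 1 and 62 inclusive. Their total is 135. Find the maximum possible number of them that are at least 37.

3

Suppose k of them are at least 37. Those contribute at least 37 each and the other 10 − k at least 1 each.
So the total is at least 37k + 1(10 − k) = 10 + 36k. This must be ≤ 135, giving k ≤ 3.
k = 3 is achieved by 3 values at 37 and 7 at 1, total 118; add 17 to one value (staying below 37) to reach 135.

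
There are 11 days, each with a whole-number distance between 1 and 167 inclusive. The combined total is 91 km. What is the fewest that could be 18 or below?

If only k of them are at most 18, the other 11 − k are at least 19, so the total is at least (11 − k)·19 + k·1.
This is ≤ 91, so (11 − k)·19 + 1k ≤ 91, which gives k ≥ 7.
Exactly 7 works: 7 values at 1 and 4 at 19 total 83; raise one of the low values by 8 (still ≤ 18) to hit 91.

7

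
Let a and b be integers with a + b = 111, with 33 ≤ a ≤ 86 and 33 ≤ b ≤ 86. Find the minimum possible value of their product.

Since a + b is fixed, pushing one of them to its bound minimizes the product.
At the endpoint a = 33, b = 111 − 33 = 78, so ab = 33 × 78 = 2574.

2574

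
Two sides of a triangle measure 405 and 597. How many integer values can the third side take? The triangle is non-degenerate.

809

The triangle inequality gives |405 − 597| < c < 405 + 597, i.e. 192 < c < 1002.
So c can be any integer from 193 to 1001: 809 values.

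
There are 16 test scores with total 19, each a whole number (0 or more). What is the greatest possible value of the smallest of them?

The average is 19/16 < 2, so some value is ≤ 1.
Taking 13 copies of 1 and 3 copies of 2 gives exactly 19, so 1 is attained.

1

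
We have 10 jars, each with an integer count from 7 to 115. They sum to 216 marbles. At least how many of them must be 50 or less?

7

Let j be the number exceeding 50. Then the total is ≥ 51·j + 7·(10 − j) = 70 + 44j.
So 44j ≤ 146 and j ≤ 3; hence at least 10 − 3 = 7 are ≤ 50.
Exactly 7 works: 7 values at 7 and 3 at 51 total 202; raise one of the low values by 14 (still ≤ 50) to hit 216.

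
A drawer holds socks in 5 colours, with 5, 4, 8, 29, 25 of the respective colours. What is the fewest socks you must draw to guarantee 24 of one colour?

In the worst case you take as many as possible of each colour without reaching 24: 5 + 4 + 8 + 23 + 23 = 63.
The next one must give 24 of some colour, so 63 + 1 = 64.

64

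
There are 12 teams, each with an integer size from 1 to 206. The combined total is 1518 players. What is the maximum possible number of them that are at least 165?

9

If k of the values are ≥ 165, the total is ≥ 165k + 1(12 − k).
Setting 165k + 1(12 − k) ≤ 1518 gives 164k ≤ 1506, so k ≤ 9.
k = 9 is achieved by 9 values at 165 and 3 at 1, total 1488; add 30 to one value (staying below 165) to reach 1518.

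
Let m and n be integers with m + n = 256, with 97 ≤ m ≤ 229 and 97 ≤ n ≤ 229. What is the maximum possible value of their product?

16384

With m + n fixed, mn peaks when the two are closest together.
Taking m = 128 and n = 128 (both in [97, 229]) gives mn = 16384.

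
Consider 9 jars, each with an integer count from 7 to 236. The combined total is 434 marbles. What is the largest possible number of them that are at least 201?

With k values at 201 or above and the rest at least 7, the sum is at least 63 + 194k.
Since the sum is 434, we need 194k ≤ 371, i.e. k ≤ 1.
k = 1 is achieved by 1 value at 201 and 8 at 7, total 257; add 177 to one value (staying below 201) to reach 434.

1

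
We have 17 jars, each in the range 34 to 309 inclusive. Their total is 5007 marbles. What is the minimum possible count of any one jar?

63

Minimizing one value means maximizing the remaining 16.
The other 16 contribute at most 16 × 309 = 4944, leaving at least 5007 − 4944 = 63.
Since 63 ≥ 34, this is achievable: one at 63 and 16 at 309.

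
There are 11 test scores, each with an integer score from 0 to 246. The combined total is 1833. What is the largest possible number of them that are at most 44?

4

Each value at 44 or below falls at least 246 − 44 = 202 short of the ceiling 246.
The ceiling total is 11 × 246 = 2706, and we need 1833, so at most ⌊(2706 − 1833)/202⌋ = 4 can be that low.
k = 4 is achieved by 4 values at 44 and 7 at 246, total 1898; lower one of the 246's by 65 (still > 44) to reach 1833.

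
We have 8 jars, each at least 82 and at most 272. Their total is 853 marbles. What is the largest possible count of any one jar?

To make one jar as large as possible, make the other 7 as small as possible.
The other 7 contribute at least 7 × 82 = 574, leaving at most 853 − 574 = 279.
But each jar is capped at 272, so the maximum is 272.
Achievable: one at 272 and the other 7 totalling 581, which fits since 7 × 82 ≤ 581 ≤ 7 × 272.

272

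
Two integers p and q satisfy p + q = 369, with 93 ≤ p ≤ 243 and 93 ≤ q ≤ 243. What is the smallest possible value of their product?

30618

Since p + q is fixed, pushing one of them to its bound minimizes the product.
At the endpoint p = 126, q = 369 − 126 = 243, so pq = 126 × 243 = 30618.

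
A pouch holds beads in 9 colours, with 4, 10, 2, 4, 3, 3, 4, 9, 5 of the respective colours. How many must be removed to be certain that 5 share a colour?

In the worst case you take as many as possible of each colour without reaching 5: 4 + 4 + 2 + 4 + 3 + 3 + 4 + 4 + 4 = 32.
The next one must give 5 of some colour, so 32 + 1 = 33.

33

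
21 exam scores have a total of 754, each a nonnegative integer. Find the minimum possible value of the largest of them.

Some value must be at least ⌈754/21⌉ = 36, since 21 × 35 = 735 < 754.
Achievable: 19 of them at 36 and 2 at 35 total 754.

36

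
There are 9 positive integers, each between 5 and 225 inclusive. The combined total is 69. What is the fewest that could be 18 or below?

If only k of them are at most 18, the other 9 − k are at least 19, so the total is at least (9 − k)·19 + k·5.
This is ≤ 69, so (9 − k)·19 + 5k ≤ 69, which gives k ≥ 8.
Exactly 8 works: 8 values at 5 and 1 at 19 total 59; raise one of the low values by 10 (still ≤ 18) to hit 69.

8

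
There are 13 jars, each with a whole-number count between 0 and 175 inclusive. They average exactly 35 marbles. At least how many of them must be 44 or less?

The total is 13 × 35 = 455.
Let j be the number exceeding 44. Then the total is ≥ 45·j + 0·(13 − j) = 0 + 45j.
So 45j ≤ 455 and j ≤ 10; hence at least 13 − 10 = 3 are ≤ 44.
Exactly 3 works: 3 values at 0 and 10 at 45 total 450; raise one of the low values by 5 (still ≤ 44) to hit 455.

3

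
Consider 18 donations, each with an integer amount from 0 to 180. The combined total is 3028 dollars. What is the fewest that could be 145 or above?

Each value short of 145 is at most 144, costing at least 180 − 144 = 36 against the maximum total of 3240.
We can afford to lose at most 3240 − 3028 = 212, so at most ⌊212/36⌋ = 5 fall short, and at least 13 are ≥ 145.
Exactly 13 works: 13 values at 180 and 5 at 144 total 3060; lower one of the high values by 32 (still ≥ 145) to hit 3028.

13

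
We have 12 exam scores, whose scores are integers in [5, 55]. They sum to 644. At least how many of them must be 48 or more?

10

Each value short of 48 is at most 47, costing at least 55 − 47 = 8 against the maximum total of 660.
We can afford to lose at most 660 − 644 = 16, so at most ⌊16/8⌋ = 2 fall short, and at least 10 are ≥ 48.
Exactly 10 works: 10 values at 55 and 2 at 47 total 644.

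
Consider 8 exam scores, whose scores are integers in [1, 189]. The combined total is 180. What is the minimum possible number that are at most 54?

5

Let j be the number exceeding 54. Then the total is ≥ 55·j + 1·(8 − j) = 8 + 54j.
So 54j ≤ 172 and j ≤ 3; hence at least 8 − 3 = 5 are ≤ 54.
Exactly 5 works: 5 values at 1 and 3 at 55 total 170; raise one of the low values by 10 (still ≤ 54) to hit 180.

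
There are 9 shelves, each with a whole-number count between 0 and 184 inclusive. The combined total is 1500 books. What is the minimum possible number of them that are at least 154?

Suppose at most 9 − j of them reach 154; then j values are ≤ 153 and the rest ≤ 184.
The total is then ≤ 153·j + 184·(9 − j) = 1656 − 31j. For this to be ≥ 1500 we need j ≤ 5, so at least 9 − 5 = 4 must reach 154.
Exactly 4 works: 4 values at 184 and 5 at 153 total 1501; lower one of the high values by 1 (still ≥ 154) to hit 1500.

4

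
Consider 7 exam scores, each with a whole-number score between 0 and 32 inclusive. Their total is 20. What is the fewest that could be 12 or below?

6

If only k of them are at most 12, the other 7 − k are at least 13, so the total is at least (7 − k)·13 + k·0.
This is ≤ 20, so (7 − k)·13 + 0k ≤ 20, which gives k ≥ 6.
Exactly 6 works: 6 values at 0 and 1 at 13 total 13; raise one of the low values by 7 (still ≤ 12) to hit 20.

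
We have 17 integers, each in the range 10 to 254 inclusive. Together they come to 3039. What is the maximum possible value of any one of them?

Maximizing one value means minimizing the remaining 16.
The other 16 contribute at least 16 × 10 = 160, leaving at most 3039 − 160 = 2879.
But each integer is capped at 254, so the maximum is 254.
Achievable: one at 254 and the other 16 totalling 2785, which fits since 16 × 10 ≤ 2785 ≤ 16 × 254.

254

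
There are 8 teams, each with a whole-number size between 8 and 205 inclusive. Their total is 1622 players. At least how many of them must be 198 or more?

If only k of them are at least 198, the other 8 − k are at most 197, so the total is at most k·205 + (8 − k)·197.
This must reach 1622, so k·205 + (8 − k)·197 ≥ 1622, giving k ≥ 6.
Exactly 6 works: 6 values at 205 and 2 at 197 total 1624; lower one of the high values by 2 (still ≥ 198) to hit 1622.

6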